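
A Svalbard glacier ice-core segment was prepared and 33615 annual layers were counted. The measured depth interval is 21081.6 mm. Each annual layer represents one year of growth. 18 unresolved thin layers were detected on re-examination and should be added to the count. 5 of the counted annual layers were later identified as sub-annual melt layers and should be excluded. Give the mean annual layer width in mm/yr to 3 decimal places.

0.627 mm/yr

After corrections the count is 33615 − 5 + 18 = 33628 annual layers.
21081.6 mm over 33628 years gives 21081.6 / 33628 ≈ 0.627 mm/yr.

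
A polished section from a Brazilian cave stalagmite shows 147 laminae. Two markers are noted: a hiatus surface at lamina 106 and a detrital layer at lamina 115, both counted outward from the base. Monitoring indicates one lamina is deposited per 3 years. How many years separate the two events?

115 − 106 = 9 laminae lie between the two events.
9 laminae at 3 years each span 9 × 3 = 27 years.

27 years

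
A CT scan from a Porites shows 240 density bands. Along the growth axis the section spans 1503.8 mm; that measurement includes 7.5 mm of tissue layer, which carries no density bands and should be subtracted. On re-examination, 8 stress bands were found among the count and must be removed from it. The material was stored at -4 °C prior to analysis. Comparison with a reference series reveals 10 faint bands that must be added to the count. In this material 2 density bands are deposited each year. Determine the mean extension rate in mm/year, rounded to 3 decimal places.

Correcting the raw count gives 240 − 8 + 10 = 242 true density bands.
242 density bands at 2 per year is 242 / 2 = 121 years.
Net length = 1503.8 − 7.5 = 1496.3 mm.
Mean rate = 1496.3 mm / 121 years ≈ 12.366 mm/year.

12.366 mm/year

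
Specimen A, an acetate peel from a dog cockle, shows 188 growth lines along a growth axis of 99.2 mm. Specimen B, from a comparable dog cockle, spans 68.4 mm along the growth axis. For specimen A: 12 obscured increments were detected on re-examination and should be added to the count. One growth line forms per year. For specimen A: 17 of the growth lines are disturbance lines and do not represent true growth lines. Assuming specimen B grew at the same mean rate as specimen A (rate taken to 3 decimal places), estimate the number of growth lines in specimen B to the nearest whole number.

126 growth lines

Specimen A: true growth line count = 188 − 17 + 12 = 183.
A: 99.2 mm over 183 years gives 99.2 / 183 ≈ 0.542 mm per year.
For B, 68.4 / 0.542 = 126.20 years ≈ 126 growth lines.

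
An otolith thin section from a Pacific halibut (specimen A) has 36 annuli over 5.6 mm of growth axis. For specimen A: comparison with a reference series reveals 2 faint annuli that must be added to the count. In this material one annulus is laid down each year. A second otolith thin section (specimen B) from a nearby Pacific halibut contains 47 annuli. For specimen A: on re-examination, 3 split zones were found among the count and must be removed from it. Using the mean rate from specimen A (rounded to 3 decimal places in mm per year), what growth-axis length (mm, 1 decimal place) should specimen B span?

7.5 mm

Specimen A: after corrections the count is 36 − 3 + 2 = 35 annuli.
A: Mean rate = 5.6 mm / 35 years ≈ 0.160 mm/year.
For B, 0.160 mm/year × 47 years = 7.5 mm.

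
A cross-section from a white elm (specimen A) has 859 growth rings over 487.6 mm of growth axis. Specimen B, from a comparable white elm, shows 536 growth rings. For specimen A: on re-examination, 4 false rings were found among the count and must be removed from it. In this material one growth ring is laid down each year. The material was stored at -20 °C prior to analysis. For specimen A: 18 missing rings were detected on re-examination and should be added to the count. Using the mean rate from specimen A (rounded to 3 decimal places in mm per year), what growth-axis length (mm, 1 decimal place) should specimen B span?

Specimen A: after corrections the count is 859 − 4 + 18 = 873 growth rings.
A: Extension rate ≈ 487.6 / 873 = 0.559 mm/yr.
B's length ≈ 0.559 × 536 = 299.6 mm.

299.6 mm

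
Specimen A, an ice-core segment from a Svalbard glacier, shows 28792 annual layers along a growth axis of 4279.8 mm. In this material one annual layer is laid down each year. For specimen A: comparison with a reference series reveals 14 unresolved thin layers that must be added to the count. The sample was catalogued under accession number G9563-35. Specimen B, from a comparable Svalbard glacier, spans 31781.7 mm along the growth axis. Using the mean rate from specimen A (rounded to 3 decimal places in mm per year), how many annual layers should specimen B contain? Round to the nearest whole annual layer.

Specimen A: correcting the raw count gives 28792 + 14 = 28806 true annual layers.
A: Mean rate = 4279.8 mm / 28806 years ≈ 0.149 mm/yr.
B spans 31781.7 / 0.149 = 213300.00 years ≈ 213300 annual layers.

213300 annual layers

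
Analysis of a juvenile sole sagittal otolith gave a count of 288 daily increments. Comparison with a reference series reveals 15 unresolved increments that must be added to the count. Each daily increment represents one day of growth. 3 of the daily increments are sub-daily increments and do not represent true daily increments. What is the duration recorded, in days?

300 days

After corrections the count is 288 − 3 + 15 = 300 daily increments.
At one daily increment per day, that is 300 days.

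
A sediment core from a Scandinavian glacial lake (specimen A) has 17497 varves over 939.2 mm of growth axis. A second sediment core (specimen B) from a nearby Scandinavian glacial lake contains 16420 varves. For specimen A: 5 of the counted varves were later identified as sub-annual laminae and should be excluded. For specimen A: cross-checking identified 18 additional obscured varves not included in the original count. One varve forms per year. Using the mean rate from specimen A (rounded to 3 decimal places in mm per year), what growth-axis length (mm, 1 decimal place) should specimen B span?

886.7 mm

Specimen A: after corrections the count is 17497 − 5 + 18 = 17510 varves.
A: Mean rate = 939.2 mm / 17510 years ≈ 0.054 mm per year.
B's length ≈ 0.054 × 16420 = 886.7 mm.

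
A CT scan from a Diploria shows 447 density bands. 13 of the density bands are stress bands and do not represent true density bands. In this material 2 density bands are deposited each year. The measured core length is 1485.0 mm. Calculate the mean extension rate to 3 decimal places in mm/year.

True density band count = 447 − 13 = 434.
With 2 density bands per year, 434 / 2 = 217 years.
Mean rate = 1485.0 mm / 217 years ≈ 6.843 mm/year.

6.843 mm/year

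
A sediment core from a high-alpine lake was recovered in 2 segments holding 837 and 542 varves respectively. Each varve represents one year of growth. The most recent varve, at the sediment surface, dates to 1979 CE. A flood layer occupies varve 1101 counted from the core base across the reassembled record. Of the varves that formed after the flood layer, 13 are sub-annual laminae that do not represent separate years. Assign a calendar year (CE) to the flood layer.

Total varves = 837 + 542 = 1379.
The flood layer sits at varve 1101 from the core base, so 1379 − 1101 = 278 varves formed after it.
Excluding 13 false varves: 278 − 13 = 265.
Counting back 265 years from 1979 CE places the flood layer in 1979 − 265 = 1714 CE.

1714 CE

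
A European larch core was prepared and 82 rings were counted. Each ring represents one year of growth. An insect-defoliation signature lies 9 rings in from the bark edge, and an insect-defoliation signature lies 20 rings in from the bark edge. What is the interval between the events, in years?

11 yr

The two markers are separated by 20 − 9 = 11 rings.
One ring per year makes the interval 11 years.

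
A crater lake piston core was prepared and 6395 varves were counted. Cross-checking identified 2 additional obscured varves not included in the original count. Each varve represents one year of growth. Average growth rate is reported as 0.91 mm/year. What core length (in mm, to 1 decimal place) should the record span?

Correcting the raw count gives 6395 + 2 = 6397 true varves.
Predicted length = 0.91 mm/year × 6397 years = 5821.3 mm.

5821.3 mm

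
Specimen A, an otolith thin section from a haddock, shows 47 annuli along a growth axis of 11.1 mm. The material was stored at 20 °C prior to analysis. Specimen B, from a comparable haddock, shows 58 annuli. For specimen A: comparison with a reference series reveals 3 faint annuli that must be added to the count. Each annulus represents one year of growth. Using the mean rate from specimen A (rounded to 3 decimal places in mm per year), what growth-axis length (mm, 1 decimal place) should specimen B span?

12.9 mm

Specimen A: true annulus count = 47 + 3 = 50.
A: Extension rate ≈ 11.1 / 50 = 0.222 mm per year.
For B, 0.222 mm/year × 58 years = 12.9 mm.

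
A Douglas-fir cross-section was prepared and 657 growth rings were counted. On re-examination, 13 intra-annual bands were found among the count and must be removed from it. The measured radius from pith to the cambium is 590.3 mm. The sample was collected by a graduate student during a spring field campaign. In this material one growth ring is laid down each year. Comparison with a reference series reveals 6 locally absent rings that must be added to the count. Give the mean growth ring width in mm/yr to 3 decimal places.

True growth ring count = 657 − 13 + 6 = 650.
Extension rate ≈ 590.3 / 650 = 0.908 mm/yr.

0.908 mm/yr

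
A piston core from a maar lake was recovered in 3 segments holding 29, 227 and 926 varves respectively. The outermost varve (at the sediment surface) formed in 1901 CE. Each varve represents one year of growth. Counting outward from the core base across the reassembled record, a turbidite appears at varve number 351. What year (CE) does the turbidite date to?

Total varves = 29 + 227 + 926 = 1182.
The turbidite sits at varve 351 from the core base, so 1182 − 351 = 831 varves formed after it.
1901 − 831 = 1070 CE.

1070 CE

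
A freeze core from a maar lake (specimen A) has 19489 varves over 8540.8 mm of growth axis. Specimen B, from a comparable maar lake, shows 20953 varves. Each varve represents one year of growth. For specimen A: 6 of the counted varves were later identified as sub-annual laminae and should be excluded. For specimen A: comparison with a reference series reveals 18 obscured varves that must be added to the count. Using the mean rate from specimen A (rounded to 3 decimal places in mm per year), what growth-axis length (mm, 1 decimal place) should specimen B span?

9177.4 mm

Specimen A: true varve count = 19489 − 6 + 18 = 19501.
A: 8540.8 mm over 19501 years gives 8540.8 / 19501 ≈ 0.438 mm per year.
For B, 0.438 mm/year × 20953 years = 9177.4 mm.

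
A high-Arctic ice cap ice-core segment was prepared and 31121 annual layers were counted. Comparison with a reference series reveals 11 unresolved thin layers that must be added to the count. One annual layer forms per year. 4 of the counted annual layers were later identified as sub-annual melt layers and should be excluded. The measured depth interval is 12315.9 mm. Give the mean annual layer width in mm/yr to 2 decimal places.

After corrections the count is 31121 − 4 + 11 = 31128 annual layers.
12315.9 mm over 31128 years gives 12315.9 / 31128 ≈ 0.40 mm/yr.

0.40 mm/yr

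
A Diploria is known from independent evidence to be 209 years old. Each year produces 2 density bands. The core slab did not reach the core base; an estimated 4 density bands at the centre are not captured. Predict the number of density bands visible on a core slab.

With 2 density bands per year, 209 years would produce 209 × 2 = 418 density bands.
418 − 4 missed = 414 density bands expected in the prepared section.

414 density bands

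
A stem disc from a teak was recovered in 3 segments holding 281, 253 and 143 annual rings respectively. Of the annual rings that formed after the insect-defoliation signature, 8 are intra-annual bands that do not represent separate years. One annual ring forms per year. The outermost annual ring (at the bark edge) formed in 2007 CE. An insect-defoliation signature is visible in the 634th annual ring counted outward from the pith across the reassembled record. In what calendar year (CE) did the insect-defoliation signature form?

1972 CE

Total annual rings = 281 + 253 + 143 = 677.
Between annual ring 634 and the bark edge there are 677 − 634 = 43 annual rings.
Removing the 8 false annual rings leaves 43 − 8 = 35 true annual rings beyond the insect-defoliation signature.
The annual ring at the bark edge is 2007 CE, so the insect-defoliation signature dates to 2007 − 35 = 1972 CE.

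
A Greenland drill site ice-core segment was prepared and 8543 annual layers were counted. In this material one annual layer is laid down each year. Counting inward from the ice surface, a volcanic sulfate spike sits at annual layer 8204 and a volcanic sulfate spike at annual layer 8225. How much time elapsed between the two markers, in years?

21 years

8225 − 8204 = 21 annual layers lie between the two events.
One annual layer per year makes the interval 21 years.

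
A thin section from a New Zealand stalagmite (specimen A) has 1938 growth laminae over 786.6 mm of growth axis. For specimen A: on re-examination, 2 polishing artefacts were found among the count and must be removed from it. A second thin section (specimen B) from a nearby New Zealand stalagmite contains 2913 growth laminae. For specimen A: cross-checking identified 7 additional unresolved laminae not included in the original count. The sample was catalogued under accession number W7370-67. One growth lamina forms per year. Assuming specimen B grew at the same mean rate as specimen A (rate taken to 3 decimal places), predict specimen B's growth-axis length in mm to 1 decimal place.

1179.8 mm

Specimen A: true growth lamina count = 1938 − 2 + 7 = 1943.
A: 786.6 mm over 1943 years gives 786.6 / 1943 ≈ 0.405 mm/year.
B's length ≈ 0.405 × 2913 = 1179.8 mm.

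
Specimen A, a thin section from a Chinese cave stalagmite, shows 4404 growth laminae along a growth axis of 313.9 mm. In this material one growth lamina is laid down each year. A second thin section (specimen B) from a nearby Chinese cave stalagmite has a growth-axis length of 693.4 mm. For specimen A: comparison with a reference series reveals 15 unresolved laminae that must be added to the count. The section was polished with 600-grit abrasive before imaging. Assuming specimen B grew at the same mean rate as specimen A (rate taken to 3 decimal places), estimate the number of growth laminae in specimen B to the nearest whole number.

9766 growth laminae

Specimen A: after corrections the count is 4404 + 15 = 4419 growth laminae.
A: Mean rate = 313.9 mm / 4419 years ≈ 0.071 mm/yr.
Specimen B: 693.4 mm / 0.071 mm per year = 9766.20 years ≈ 9766 growth laminae.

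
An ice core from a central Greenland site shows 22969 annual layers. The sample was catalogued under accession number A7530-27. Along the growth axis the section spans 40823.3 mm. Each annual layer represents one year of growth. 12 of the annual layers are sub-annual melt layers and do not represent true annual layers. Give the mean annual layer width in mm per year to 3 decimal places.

1.778 mm per year

True annual layer count = 22969 − 12 = 22957.
Extension rate ≈ 40823.3 / 22957 = 1.778 mm per year.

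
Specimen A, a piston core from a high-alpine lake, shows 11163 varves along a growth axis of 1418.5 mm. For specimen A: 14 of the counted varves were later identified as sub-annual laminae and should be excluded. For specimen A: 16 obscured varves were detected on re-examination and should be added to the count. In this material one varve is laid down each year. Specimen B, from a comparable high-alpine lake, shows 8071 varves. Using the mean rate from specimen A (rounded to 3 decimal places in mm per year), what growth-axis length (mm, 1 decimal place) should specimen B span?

1025.0 mm

Specimen A: true varve count = 11163 − 14 + 16 = 11165.
A: Extension rate ≈ 1418.5 / 11165 = 0.127 mm/year.
Length of B = 0.127 × 8071 = 1025.0 mm.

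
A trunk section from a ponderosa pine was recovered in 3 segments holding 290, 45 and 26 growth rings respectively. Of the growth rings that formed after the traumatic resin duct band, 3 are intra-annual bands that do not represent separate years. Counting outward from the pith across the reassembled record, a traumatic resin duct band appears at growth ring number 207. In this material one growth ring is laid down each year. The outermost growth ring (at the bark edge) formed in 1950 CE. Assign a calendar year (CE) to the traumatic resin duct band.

Total growth rings = 290 + 45 + 26 = 361.
Between growth ring 207 and the bark edge there are 361 − 207 = 154 growth rings.
154 − 3 false = 151 true growth rings after the traumatic resin duct band.
The growth ring at the bark edge is 1950 CE, so the traumatic resin duct band dates to 1950 − 151 = 1799 CE.

1799 CE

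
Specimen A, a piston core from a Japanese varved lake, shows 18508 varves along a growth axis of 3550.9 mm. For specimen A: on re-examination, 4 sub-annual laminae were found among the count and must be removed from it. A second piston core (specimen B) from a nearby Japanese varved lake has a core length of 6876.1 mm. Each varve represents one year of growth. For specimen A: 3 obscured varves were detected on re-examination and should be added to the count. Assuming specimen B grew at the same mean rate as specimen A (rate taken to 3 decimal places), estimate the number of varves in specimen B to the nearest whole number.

Specimen A: true varve count = 18508 − 4 + 3 = 18507.
A: Mean rate = 3550.9 mm / 18507 years ≈ 0.192 mm/yr.
For B, 6876.1 / 0.192 = 35813.02 years ≈ 35813 varves.

35813 varves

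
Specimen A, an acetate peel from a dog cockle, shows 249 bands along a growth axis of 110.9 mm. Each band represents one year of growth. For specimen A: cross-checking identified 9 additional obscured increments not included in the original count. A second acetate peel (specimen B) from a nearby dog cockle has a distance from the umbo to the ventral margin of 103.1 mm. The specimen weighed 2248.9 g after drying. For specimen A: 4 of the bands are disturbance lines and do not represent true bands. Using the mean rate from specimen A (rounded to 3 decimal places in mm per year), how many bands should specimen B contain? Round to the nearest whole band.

236 bands

Specimen A: correcting the raw count gives 249 − 4 + 9 = 254 true bands.
A: 110.9 mm over 254 years gives 110.9 / 254 ≈ 0.437 mm per year.
For B, 103.1 / 0.437 = 235.93 years ≈ 236 bands.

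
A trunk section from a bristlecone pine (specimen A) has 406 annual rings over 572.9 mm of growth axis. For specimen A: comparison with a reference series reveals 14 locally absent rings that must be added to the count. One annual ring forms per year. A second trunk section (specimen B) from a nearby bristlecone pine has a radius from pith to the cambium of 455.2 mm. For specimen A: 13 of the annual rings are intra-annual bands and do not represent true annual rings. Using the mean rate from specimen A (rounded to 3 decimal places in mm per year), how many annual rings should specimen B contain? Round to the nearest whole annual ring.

323 annual rings

Specimen A: true annual ring count = 406 − 13 + 14 = 407.
A: Extension rate ≈ 572.9 / 407 = 1.408 mm/year.
B spans 455.2 / 1.408 = 323.30 years ≈ 323 annual rings.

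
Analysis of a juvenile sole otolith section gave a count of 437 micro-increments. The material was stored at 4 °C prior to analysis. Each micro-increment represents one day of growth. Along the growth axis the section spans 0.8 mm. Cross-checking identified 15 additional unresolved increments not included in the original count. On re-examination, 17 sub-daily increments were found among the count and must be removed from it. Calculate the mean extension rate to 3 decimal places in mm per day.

0.002 mm per day

True micro-increment count = 437 − 17 + 15 = 435.
Mean rate = 0.8 mm / 435 days ≈ 0.002 mm per day.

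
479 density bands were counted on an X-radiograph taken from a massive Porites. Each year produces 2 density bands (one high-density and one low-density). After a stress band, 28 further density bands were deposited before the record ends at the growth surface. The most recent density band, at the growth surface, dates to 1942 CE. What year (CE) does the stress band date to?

1928 CE

28 density bands formed after the stress band.
With 2 density bands per year, 28 / 2 = 14 years.
1942 − 14 = 1928 CE.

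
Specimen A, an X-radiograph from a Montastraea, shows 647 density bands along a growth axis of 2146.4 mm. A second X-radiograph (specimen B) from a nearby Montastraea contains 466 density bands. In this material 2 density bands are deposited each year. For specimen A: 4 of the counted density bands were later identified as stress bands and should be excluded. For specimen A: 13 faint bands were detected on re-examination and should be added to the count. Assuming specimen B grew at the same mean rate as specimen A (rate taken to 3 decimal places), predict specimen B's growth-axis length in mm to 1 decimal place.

1524.8 mm

Specimen A: correcting the raw count gives 647 − 4 + 13 = 656 true density bands.
Specimen A: 656 density bands at 2 per year is 656 / 2 = 328 years.
A: Mean rate = 2146.4 mm / 328 years ≈ 6.544 mm/yr.
Specimen B: with 2 density bands per year, 466 / 2 = 233 years. For B, 6.544 mm/year × 233 years = 1524.8 mm.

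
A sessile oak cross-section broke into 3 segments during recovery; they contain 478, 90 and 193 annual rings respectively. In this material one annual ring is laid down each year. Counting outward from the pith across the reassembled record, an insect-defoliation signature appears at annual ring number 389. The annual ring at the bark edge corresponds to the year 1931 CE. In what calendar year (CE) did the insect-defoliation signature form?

Total annual rings = 478 + 90 + 193 = 761.
761 − 389 = 372 annual rings lie beyond the insect-defoliation signature toward the bark edge.
Counting back 372 years from 1931 CE places the insect-defoliation signature in 1931 − 372 = 1559 CE.

1559 CE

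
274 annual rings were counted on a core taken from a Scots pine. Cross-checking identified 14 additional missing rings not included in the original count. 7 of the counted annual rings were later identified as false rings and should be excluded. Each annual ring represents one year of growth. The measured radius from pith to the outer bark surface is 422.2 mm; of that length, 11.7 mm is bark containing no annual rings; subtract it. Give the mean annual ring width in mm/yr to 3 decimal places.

1.461 mm/yr

Correcting the raw count gives 274 − 7 + 14 = 281 true annual rings.
Net length = 422.2 − 11.7 = 410.5 mm.
Mean rate = 410.5 mm / 281 years ≈ 1.461 mm/yr.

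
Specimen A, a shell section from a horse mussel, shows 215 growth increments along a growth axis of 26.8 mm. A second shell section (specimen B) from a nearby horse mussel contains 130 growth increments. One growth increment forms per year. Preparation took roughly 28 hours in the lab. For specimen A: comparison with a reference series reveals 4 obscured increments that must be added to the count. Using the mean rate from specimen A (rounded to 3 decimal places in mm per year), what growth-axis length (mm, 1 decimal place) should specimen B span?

Specimen A: true growth increment count = 215 + 4 = 219.
A: Mean rate = 26.8 mm / 219 years ≈ 0.122 mm/yr.
For B, 0.122 mm/year × 130 years = 15.9 mm.

15.9 mm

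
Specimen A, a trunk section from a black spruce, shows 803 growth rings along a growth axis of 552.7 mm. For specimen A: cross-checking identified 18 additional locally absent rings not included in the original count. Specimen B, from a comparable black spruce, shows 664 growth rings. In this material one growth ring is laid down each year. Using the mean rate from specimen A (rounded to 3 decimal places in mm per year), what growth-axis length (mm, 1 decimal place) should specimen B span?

446.9 mm

Specimen A: adjusted count: 803 + 18 = 821 growth rings.
A: 552.7 mm over 821 years gives 552.7 / 821 ≈ 0.673 mm/yr.
For B, 0.673 mm/year × 664 years = 446.9 mm.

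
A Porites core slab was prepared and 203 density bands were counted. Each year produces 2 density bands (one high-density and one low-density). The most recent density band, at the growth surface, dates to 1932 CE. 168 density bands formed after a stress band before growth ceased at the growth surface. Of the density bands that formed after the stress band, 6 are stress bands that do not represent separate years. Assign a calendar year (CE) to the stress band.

168 density bands post-date the stress band.
Removing the 6 false density bands leaves 168 − 6 = 162 true density bands beyond the stress band.
Dividing by 2 density bands per year: 162 / 2 = 81 years.
Counting back 81 years from 1932 CE places the stress band in 1932 − 81 = 1851 CE.

1851 CE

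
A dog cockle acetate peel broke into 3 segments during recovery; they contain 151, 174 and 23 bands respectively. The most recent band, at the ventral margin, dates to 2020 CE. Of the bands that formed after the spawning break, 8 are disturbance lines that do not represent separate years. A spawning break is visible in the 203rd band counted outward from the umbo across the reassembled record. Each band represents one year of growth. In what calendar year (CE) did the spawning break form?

1883 CE

Total bands = 151 + 174 + 23 = 348.
Between band 203 and the ventral margin there are 348 − 203 = 145 bands.
145 − 8 false = 137 true bands after the spawning break.
2020 − 137 = 1883 CE.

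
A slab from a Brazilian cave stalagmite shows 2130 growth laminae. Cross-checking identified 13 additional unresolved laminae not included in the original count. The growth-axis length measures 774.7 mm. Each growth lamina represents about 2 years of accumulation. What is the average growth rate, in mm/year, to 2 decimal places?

True growth lamina count = 2130 + 13 = 2143.
At 2 years per growth lamina, 2143 × 2 = 4286 years.
Mean rate = 774.7 mm / 4286 years ≈ 0.18 mm/year.

0.18 mm/year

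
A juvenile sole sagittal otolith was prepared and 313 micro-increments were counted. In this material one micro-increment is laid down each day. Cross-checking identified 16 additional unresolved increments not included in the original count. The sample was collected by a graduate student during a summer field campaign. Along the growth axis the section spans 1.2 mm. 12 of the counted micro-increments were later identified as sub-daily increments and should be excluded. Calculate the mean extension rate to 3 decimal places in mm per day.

0.004 mm per day

Correcting the raw count gives 313 − 12 + 16 = 317 true micro-increments.
1.2 mm over 317 days gives 1.2 / 317 ≈ 0.004 mm per day.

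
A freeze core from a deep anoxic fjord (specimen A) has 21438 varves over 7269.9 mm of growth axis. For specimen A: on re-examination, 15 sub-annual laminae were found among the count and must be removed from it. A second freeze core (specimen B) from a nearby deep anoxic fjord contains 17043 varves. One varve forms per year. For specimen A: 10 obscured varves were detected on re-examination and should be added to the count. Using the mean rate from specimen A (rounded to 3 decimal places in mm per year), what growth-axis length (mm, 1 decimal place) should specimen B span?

Specimen A: adjusted count: 21438 − 15 + 10 = 21433 varves.
A: Extension rate ≈ 7269.9 / 21433 = 0.339 mm/yr.
Length of B = 0.339 × 17043 = 5777.6 mm.

5777.6 mm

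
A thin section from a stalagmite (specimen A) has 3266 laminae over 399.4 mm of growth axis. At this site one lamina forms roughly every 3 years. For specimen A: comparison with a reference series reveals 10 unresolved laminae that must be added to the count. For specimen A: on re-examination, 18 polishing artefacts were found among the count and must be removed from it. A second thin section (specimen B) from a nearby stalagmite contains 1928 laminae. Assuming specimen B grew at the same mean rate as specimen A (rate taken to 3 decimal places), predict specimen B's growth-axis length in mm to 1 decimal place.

Specimen A: adjusted count: 3266 − 18 + 10 = 3258 laminae.
Specimen A: multiplying by 3 years per lamina: 3258 × 3 = 9774 years.
A: Extension rate ≈ 399.4 / 9774 = 0.041 mm per year.
Specimen B: 1928 laminae at 3 years each span 1928 × 3 = 5784 years. Length of B = 0.041 × 5784 = 237.1 mm.

237.1 mm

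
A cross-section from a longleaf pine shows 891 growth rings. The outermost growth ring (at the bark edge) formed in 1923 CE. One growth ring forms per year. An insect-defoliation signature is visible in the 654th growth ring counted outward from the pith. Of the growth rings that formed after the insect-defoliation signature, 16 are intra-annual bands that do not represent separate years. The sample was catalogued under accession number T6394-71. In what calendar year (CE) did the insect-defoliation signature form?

1702 CE

The insect-defoliation signature sits at growth ring 654 from the pith, so 891 − 654 = 237 growth rings formed after it.
237 − 16 false = 221 true growth rings after the insect-defoliation signature.
The growth ring at the bark edge is 1923 CE, so the insect-defoliation signature dates to 1923 − 221 = 1702 CE.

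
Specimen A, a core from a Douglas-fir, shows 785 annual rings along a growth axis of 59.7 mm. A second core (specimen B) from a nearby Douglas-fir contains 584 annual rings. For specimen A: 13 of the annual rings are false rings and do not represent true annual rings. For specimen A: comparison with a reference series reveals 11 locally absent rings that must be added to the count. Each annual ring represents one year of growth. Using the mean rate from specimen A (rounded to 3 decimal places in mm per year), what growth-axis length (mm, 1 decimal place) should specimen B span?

44.4 mm

Specimen A: correcting the raw count gives 785 − 13 + 11 = 783 true annual rings.
A: Mean rate = 59.7 mm / 783 years ≈ 0.076 mm per year.
B's length ≈ 0.076 × 584 = 44.4 mm.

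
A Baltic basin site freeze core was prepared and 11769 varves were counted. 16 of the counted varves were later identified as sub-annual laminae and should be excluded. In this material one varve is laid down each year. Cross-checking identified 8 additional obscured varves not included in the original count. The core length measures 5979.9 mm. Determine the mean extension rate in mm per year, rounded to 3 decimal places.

True varve count = 11769 − 16 + 8 = 11761.
Extension rate ≈ 5979.9 / 11761 = 0.508 mm per year.

0.508 mm per year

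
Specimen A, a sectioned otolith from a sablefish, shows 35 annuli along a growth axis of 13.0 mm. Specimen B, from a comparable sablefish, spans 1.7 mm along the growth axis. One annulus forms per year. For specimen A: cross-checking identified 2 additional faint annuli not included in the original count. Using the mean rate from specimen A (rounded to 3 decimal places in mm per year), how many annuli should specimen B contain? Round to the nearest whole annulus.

5 annuli

Specimen A: after corrections the count is 35 + 2 = 37 annuli.
A: Extension rate ≈ 13.0 / 37 = 0.351 mm/year.
For B, 1.7 / 0.351 = 4.84 years ≈ 5 annuli.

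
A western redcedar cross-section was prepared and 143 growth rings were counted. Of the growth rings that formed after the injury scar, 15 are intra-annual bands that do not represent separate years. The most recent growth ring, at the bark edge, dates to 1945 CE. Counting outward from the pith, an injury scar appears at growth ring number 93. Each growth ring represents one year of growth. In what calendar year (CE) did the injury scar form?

143 − 93 = 50 growth rings lie beyond the injury scar toward the bark edge.
Excluding 15 false growth rings: 50 − 15 = 35.
1945 − 35 = 1910 CE.

1910 CE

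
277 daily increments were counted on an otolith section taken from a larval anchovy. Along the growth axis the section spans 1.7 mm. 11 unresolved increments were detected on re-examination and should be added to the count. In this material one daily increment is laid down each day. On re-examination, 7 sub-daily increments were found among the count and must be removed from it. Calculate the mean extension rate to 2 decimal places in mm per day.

0.01 mm per day

True daily increment count = 277 − 7 + 11 = 281.
Mean rate = 1.7 mm / 281 days ≈ 0.01 mm per day.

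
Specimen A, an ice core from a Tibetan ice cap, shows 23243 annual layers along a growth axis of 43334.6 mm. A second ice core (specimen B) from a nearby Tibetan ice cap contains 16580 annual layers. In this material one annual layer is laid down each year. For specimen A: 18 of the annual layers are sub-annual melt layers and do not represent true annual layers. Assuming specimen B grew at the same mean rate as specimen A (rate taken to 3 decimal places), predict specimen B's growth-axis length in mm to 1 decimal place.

30938.3 mm

Specimen A: adjusted count: 23243 − 18 = 23225 annual layers.
A: 43334.6 mm over 23225 years gives 43334.6 / 23225 ≈ 1.866 mm per year.
B's length ≈ 1.866 × 16580 = 30938.3 mm.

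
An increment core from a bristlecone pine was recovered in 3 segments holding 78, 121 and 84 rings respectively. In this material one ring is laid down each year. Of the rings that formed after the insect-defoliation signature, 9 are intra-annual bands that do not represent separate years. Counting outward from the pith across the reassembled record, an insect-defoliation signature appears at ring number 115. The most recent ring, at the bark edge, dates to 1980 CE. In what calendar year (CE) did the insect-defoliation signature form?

1821 CE

Total rings = 78 + 121 + 84 = 283.
The insect-defoliation signature sits at ring 115 from the pith, so 283 − 115 = 168 rings formed after it.
Excluding 9 false rings: 168 − 9 = 159.
The ring at the bark edge is 1980 CE, so the insect-defoliation signature dates to 1980 − 159 = 1821 CE.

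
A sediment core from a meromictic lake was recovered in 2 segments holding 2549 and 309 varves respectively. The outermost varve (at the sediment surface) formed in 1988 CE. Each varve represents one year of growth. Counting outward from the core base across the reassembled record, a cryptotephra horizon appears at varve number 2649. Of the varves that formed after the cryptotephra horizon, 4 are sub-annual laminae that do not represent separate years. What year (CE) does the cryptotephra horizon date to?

1783 CE

Total varves = 2549 + 309 = 2858.
The cryptotephra horizon sits at varve 2649 from the core base, so 2858 − 2649 = 209 varves formed after it.
Removing the 4 false varves leaves 209 − 4 = 205 true varves beyond the cryptotephra horizon.
The varve at the sediment surface is 1988 CE, so the cryptotephra horizon dates to 1988 − 205 = 1783 CE.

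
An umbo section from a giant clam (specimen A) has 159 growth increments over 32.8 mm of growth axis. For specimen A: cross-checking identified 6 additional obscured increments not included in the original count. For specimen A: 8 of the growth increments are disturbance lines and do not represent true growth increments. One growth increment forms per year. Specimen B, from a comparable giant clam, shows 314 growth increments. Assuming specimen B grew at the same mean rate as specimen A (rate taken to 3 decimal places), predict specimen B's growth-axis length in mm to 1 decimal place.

65.6 mm

Specimen A: after corrections the count is 159 − 8 + 6 = 157 growth increments.
A: Extension rate ≈ 32.8 / 157 = 0.209 mm/year.
B's length ≈ 0.209 × 314 = 65.6 mm.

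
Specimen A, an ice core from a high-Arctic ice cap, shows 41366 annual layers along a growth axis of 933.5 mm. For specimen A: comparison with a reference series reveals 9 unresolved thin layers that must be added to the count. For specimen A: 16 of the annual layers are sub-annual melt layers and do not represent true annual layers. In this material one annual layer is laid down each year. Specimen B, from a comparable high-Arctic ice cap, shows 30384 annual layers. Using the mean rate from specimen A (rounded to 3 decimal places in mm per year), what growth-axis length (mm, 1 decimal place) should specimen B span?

Specimen A: correcting the raw count gives 41366 − 16 + 9 = 41359 true annual layers.
A: Extension rate ≈ 933.5 / 41359 = 0.023 mm/yr.
Length of B = 0.023 × 30384 = 698.8 mm.

698.8 mm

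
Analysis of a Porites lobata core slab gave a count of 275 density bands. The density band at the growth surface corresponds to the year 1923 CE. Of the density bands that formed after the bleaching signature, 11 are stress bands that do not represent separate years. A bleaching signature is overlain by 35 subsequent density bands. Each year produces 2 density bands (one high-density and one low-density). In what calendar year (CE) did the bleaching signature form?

There are 35 density bands younger than the bleaching signature.
Excluding 11 false density bands: 35 − 11 = 24.
24 density bands at 2 per year is 24 / 2 = 12 years.
The density band at the growth surface is 1923 CE, so the bleaching signature dates to 1923 − 12 = 1911 CE.

1911 CE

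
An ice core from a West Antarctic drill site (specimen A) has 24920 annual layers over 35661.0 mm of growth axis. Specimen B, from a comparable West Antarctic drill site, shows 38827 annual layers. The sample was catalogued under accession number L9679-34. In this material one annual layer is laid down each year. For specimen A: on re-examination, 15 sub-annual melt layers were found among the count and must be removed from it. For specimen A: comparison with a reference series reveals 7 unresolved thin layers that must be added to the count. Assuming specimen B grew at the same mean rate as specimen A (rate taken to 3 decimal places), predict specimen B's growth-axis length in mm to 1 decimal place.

55561.4 mm

Specimen A: after corrections the count is 24920 − 15 + 7 = 24912 annual layers.
A: Mean rate = 35661.0 mm / 24912 years ≈ 1.431 mm/yr.
B's length ≈ 1.431 × 38827 = 55561.4 mm.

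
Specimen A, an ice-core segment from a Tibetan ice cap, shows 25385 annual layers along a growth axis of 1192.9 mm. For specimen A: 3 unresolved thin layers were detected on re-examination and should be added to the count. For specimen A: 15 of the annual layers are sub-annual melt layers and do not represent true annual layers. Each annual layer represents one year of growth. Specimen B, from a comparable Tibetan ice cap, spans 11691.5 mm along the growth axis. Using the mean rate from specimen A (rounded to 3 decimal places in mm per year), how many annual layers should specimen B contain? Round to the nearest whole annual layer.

Specimen A: correcting the raw count gives 25385 − 15 + 3 = 25373 true annual layers.
A: Mean rate = 1192.9 mm / 25373 years ≈ 0.047 mm/year.
B spans 11691.5 / 0.047 = 248755.32 years ≈ 248755 annual layers.

248755 annual layers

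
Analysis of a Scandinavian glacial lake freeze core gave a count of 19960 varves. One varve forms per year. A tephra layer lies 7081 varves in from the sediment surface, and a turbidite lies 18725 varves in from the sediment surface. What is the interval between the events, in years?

11644 years

Separation: 18725 − 7081 = 11644 varves.
One varve per year makes the interval 11644 years.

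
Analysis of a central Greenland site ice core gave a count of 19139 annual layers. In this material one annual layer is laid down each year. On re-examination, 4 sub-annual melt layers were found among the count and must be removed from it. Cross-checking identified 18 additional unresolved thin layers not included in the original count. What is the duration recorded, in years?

Correcting the raw count gives 19139 − 4 + 18 = 19153 true annual layers.
One annual layer per year makes the duration 19153 years.

19153 years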